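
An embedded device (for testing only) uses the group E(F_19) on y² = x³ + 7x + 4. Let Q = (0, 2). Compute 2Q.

tangent at (0, 2): λ = (3·0² + 7)/(2·2) ≡ 7/4. 4⁻¹ ≡ 5 (mod 19) since 4·5 = 20 ≡ 1, so λ ≡ 7·5 ≡ 16.
  x = λ² - 0 - 0 = 256 - 0 ≡ 9; y = λ·(0 - 9) - 2 ≡ 6. → (9, 6)

(9, 6)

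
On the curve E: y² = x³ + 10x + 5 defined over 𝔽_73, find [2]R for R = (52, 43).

tangent at (52, 43): λ = (3·52² + 10)/(2·43) ≡ 19/13. 13⁻¹ ≡ 45 (mod 73), so λ ≡ 19·45 ≡ 52.
  x = λ² - 52 - 52 = 2704 - 104 ≡ 45; y = λ·(52 - 45) - 43 ≡ 29. → (45, 29)

(45, 29)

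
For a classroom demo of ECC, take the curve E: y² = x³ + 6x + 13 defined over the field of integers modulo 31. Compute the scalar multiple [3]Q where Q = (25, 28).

Repeated addition: build up to 3Q.
2Q: tangent at (25, 28): λ = (3·25² + 6)/(2·28) ≡ 21/25. 25⁻¹ ≡ 5 (mod 31) since 25·5 = 125 ≡ 1, so λ ≡ 21·5 ≡ 12.
  x = λ² - 25 - 25 = 144 - 50 ≡ 1; y = λ·(25 - 1) - 28 ≡ 12. → (1, 12)
3Q: (1, 12) + (25, 28). λ = (28 - 12)/(25 - 1) ≡ 16/24 mod 31. 24⁻¹ ≡ 22 (mod 31) since 24·22 = 528 ≡ 1, so λ ≡ 11.
  x = λ² - 1 - 25 = 121 - 26 ≡ 2; y = λ·(1 - 2) - 12 ≡ 8. → (2, 8)

(2, 8)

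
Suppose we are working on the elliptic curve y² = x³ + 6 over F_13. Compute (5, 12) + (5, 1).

O

The two points share x = 5 and their y-coordinates satisfy 12 + 1 ≡ 0 (mod 13), so they are inverses. Their sum is the point at infinity.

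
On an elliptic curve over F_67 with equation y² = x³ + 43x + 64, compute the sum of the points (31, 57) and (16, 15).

(31, 57) + (16, 15). λ = (15 - 57)/(16 - 31) ≡ 25/52 mod 67. 52⁻¹ ≡ 58 (mod 67), so λ ≡ 43.
  x = λ² - 31 - 16 = 1849 - 47 ≡ 60; y = λ·(31 - 60) - 57 ≡ 36. → (60, 36)

(60, 36)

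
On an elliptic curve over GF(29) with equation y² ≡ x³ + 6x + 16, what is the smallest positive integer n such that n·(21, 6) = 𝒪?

8

2P: tangent at (21, 6): λ = (3·21² + 6)/(2·6) ≡ 24/12. 12⁻¹ ≡ 17 (mod 29), so λ ≡ 24·17 ≡ 2.
  x = λ² - 21 - 21 = 4 - 42 ≡ 20; y = λ·(21 - 20) - 6 ≡ 25. → (20, 25)
3P: (20, 25) + (21, 6). λ = (6 - 25)/(21 - 20) ≡ 10/1 mod 29. 1⁻¹ ≡ 1 (mod 29), so λ ≡ 10.
  x = λ² - 20 - 21 = 100 - 41 ≡ 1; y = λ·(20 - 1) - 25 ≡ 20. → (1, 20)
4P: (1, 20) + (21, 6). λ = (6 - 20)/(21 - 1) ≡ 15/20 mod 29. 20⁻¹ ≡ 16 (mod 29), so λ ≡ 8.
  x = λ² - 1 - 21 = 64 - 22 ≡ 13; y = λ·(1 - 13) - 20 ≡ 0. → (13, 0)
5P: (13, 0) + (21, 6). λ = (6 - 0)/(21 - 13) ≡ 6/8 mod 29. 8⁻¹ ≡ 11 (mod 29) since 8·11 = 88 ≡ 1, so λ ≡ 8.
  x = λ² - 13 - 21 = 64 - 34 ≡ 1; y = λ·(13 - 1) - 0 ≡ 9. → (1, 9)
6P: (1, 9) + (21, 6). λ = (6 - 9)/(21 - 1) ≡ 26/20 mod 29. 20⁻¹ ≡ 16 (mod 29), so λ ≡ 10.
  x = λ² - 1 - 21 = 100 - 22 ≡ 20; y = λ·(1 - 20) - 9 ≡ 4. → (20, 4)
7P: (20, 4) + (21, 6). λ = (6 - 4)/(21 - 20) ≡ 2/1 mod 29. 1⁻¹ ≡ 1 (mod 29) since 1·1 = 1 ≡ 1, so λ ≡ 2.
  x = λ² - 20 - 21 = 4 - 41 ≡ 21; y = λ·(20 - 21) - 4 ≡ 23. → (21, 23)
8P: (21, 23) + (21, 6): same x and y₁ ≡ -y₂, so the sum is 𝒪.
8P = 𝒪, so the order is 8.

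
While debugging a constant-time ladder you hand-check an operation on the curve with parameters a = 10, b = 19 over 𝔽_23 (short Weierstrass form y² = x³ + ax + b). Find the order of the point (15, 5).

9

2P: tangent at (15, 5): λ = (3·15² + 10)/(2·5) ≡ 18/10. 10⁻¹ ≡ 7 (mod 23) since 10·7 = 70 ≡ 1, so λ ≡ 18·7 ≡ 11.
  x = λ² - 15 - 15 = 121 - 30 ≡ 22; y = λ·(15 - 22) - 5 ≡ 10. → (22, 10)
3P: (22, 10) + (15, 5). λ = (5 - 10)/(15 - 22) ≡ 18/16 mod 23. 16⁻¹ ≡ 13 (mod 23) since 16·13 = 208 ≡ 1, so λ ≡ 4.
  x = λ² - 22 - 15 = 16 - 37 ≡ 2; y = λ·(22 - 2) - 10 ≡ 1. → (2, 1)
4P: (2, 1) + (15, 5). λ = (5 - 1)/(15 - 2) ≡ 4/13 mod 23. 13⁻¹ ≡ 16 (mod 23) since 13·16 = 208 ≡ 1, so λ ≡ 18.
  x = λ² - 2 - 15 = 324 - 17 ≡ 8; y = λ·(2 - 8) - 1 ≡ 6. → (8, 6)
5P: (8, 6) + (15, 5). λ = (5 - 6)/(15 - 8) ≡ 22/7 mod 23. 7⁻¹ ≡ 10 (mod 23), so λ ≡ 13.
  x = λ² - 8 - 15 = 169 - 23 ≡ 8; y = λ·(8 - 8) - 6 ≡ 17. → (8, 17)
6P: (8, 17) + (15, 5). λ = (5 - 17)/(15 - 8) ≡ 11/7 mod 23. 7⁻¹ ≡ 10 (mod 23), so λ ≡ 18.
  x = λ² - 8 - 15 = 324 - 23 ≡ 2; y = λ·(8 - 2) - 17 ≡ 22. → (2, 22)
7P: (2, 22) + (15, 5). λ = (5 - 22)/(15 - 2) ≡ 6/13 mod 23. 13⁻¹ ≡ 16 (mod 23) since 13·16 = 208 ≡ 1, so λ ≡ 4.
  x = λ² - 2 - 15 = 16 - 17 ≡ 22; y = λ·(2 - 22) - 22 ≡ 13. → (22, 13)
8P: (22, 13) + (15, 5). λ = (5 - 13)/(15 - 22) ≡ 15/16 mod 23. 16⁻¹ ≡ 13 (mod 23) since 16·13 = 208 ≡ 1, so λ ≡ 11.
  x = λ² - 22 - 15 = 121 - 37 ≡ 15; y = λ·(22 - 15) - 13 ≡ 18. → (15, 18)
9P: (15, 18) + (15, 5): same x and y₁ ≡ -y₂, so the sum is the point at infinity.
9P = the point at infinity, so the order is 9.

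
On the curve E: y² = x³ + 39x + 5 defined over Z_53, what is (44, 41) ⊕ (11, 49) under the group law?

(44, 41) + (11, 49). λ = (49 - 41)/(11 - 44) ≡ 8/20 mod 53. 20⁻¹ ≡ 8 (mod 53), so λ ≡ 11.
  x = λ² - 44 - 11 = 121 - 55 ≡ 13; y = λ·(44 - 13) - 41 ≡ 35. → (13, 35)

(13, 35)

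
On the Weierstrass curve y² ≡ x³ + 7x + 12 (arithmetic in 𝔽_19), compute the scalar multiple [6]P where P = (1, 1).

Repeated addition: build up to 6P.
2P: tangent at (1, 1): λ = (3·1² + 7)/(2·1) ≡ 10/2. 2⁻¹ ≡ 10 (mod 19) since 2·10 = 20 ≡ 1, so λ ≡ 10·10 ≡ 5.
  x = λ² - 1 - 1 = 25 - 2 ≡ 4; y = λ·(1 - 4) - 1 ≡ 3. → (4, 3)
3P: (4, 3) + (1, 1). λ = (1 - 3)/(1 - 4) ≡ 17/16 mod 19. 16⁻¹ ≡ 6 (mod 19), so λ ≡ 7.
  x = λ² - 4 - 1 = 49 - 5 ≡ 6; y = λ·(4 - 6) - 3 ≡ 2. → (6, 2)
4P: (6, 2) + (1, 1). λ = (1 - 2)/(1 - 6) ≡ 18/14 mod 19. 14⁻¹ ≡ 15 (mod 19), so λ ≡ 4.
  x = λ² - 6 - 1 = 16 - 7 ≡ 9; y = λ·(6 - 9) - 2 ≡ 5. → (9, 5)
5P: (9, 5) + (1, 1). λ = (1 - 5)/(1 - 9) ≡ 15/11 mod 19. 11⁻¹ ≡ 7 (mod 19), so λ ≡ 10.
  x = λ² - 9 - 1 = 100 - 10 ≡ 14; y = λ·(9 - 14) - 5 ≡ 2. → (14, 2)
6P: (14, 2) + (1, 1). λ = (1 - 2)/(1 - 14) ≡ 18/6 mod 19. 6⁻¹ ≡ 16 (mod 19), so λ ≡ 3.
  x = λ² - 14 - 1 = 9 - 15 ≡ 13; y = λ·(14 - 13) - 2 ≡ 1. → (13, 1)

(13, 1)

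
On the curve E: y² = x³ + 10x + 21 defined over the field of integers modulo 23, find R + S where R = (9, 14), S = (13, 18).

(2, 16)

(9, 14) + (13, 18). λ = (18 - 14)/(13 - 9) ≡ 4/4 mod 23. 4⁻¹ ≡ 6 (mod 23), so λ ≡ 1.
  x = λ² - 9 - 13 = 1 - 22 ≡ 2; y = λ·(9 - 2) - 14 ≡ 16. → (2, 16)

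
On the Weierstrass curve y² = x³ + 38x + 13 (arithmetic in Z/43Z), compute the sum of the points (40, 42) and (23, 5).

(20, 42)

(40, 42) + (23, 5). λ = (5 - 42)/(23 - 40) ≡ 6/26 mod 43. 26⁻¹ ≡ 5 (mod 43), so λ ≡ 30.
  x = λ² - 40 - 23 = 900 - 63 ≡ 20; y = λ·(40 - 20) - 42 ≡ 42. → (20, 42)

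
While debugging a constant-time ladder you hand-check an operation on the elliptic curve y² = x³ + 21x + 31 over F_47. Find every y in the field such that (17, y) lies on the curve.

15, 32

x³ + 21x + 31 = 5301 ≡ 37 (mod 47).
Square roots of 37 mod 47: 15 and 32 (since 15² = 225 ≡ 37).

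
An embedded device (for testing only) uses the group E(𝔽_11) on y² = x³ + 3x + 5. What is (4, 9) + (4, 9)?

(4, 2)

tangent at (4, 9): λ = (3·4² + 3)/(2·9) ≡ 7/7. 7⁻¹ ≡ 8 (mod 11) since 7·8 = 56 ≡ 1, so λ ≡ 7·8 ≡ 1.
  x = λ² - 4 - 4 = 1 - 8 ≡ 4; y = λ·(4 - 4) - 9 ≡ 2. → (4, 2)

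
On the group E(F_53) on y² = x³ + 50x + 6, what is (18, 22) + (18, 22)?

tangent at (18, 22): λ = (3·18² + 50)/(2·22) ≡ 15/44. 44⁻¹ ≡ 47 (mod 53), so λ ≡ 15·47 ≡ 16.
  x = λ² - 18 - 18 = 256 - 36 ≡ 8; y = λ·(18 - 8) - 22 ≡ 32. → (8, 32)

(8, 32)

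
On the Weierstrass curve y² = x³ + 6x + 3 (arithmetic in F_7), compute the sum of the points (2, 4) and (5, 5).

(4, 0)

(2, 4) + (5, 5). λ = (5 - 4)/(5 - 2) ≡ 1/3 mod 7. 3⁻¹ ≡ 5 (mod 7) since 3·5 = 15 ≡ 1, so λ ≡ 5.
  x = λ² - 2 - 5 = 25 - 7 ≡ 4; y = λ·(2 - 4) - 4 ≡ 0. → (4, 0)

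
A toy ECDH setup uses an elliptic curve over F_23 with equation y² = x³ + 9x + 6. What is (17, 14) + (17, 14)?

(14, 1)

tangent at (17, 14): λ = (3·17² + 9)/(2·14) ≡ 2/5. 5⁻¹ ≡ 14 (mod 23), so λ ≡ 2·14 ≡ 5.
  x = λ² - 17 - 17 = 25 - 34 ≡ 14; y = λ·(17 - 14) - 14 ≡ 1. → (14, 1)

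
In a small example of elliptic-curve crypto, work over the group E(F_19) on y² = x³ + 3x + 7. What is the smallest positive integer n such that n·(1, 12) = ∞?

11

2P: tangent at (1, 12): λ = (3·1² + 3)/(2·12) ≡ 6/5. 5⁻¹ ≡ 4 (mod 19), so λ ≡ 6·4 ≡ 5.
  x = λ² - 1 - 1 = 25 - 2 ≡ 4; y = λ·(1 - 4) - 12 ≡ 11. → (4, 11)
3P: (4, 11) + (1, 12). λ = (12 - 11)/(1 - 4) ≡ 1/16 mod 19. 16⁻¹ ≡ 6 (mod 19) since 16·6 = 96 ≡ 1, so λ ≡ 6.
  x = λ² - 4 - 1 = 36 - 5 ≡ 12; y = λ·(4 - 12) - 11 ≡ 17. → (12, 17)
4P: (12, 17) + (1, 12). λ = (12 - 17)/(1 - 12) ≡ 14/8 mod 19. 8⁻¹ ≡ 12 (mod 19) since 8·12 = 96 ≡ 1, so λ ≡ 16.
  x = λ² - 12 - 1 = 256 - 13 ≡ 15; y = λ·(12 - 15) - 17 ≡ 11. → (15, 11)
5P: (15, 11) + (1, 12). λ = (12 - 11)/(1 - 15) ≡ 1/5 mod 19. 5⁻¹ ≡ 4 (mod 19), so λ ≡ 4.
  x = λ² - 15 - 1 = 16 - 16 ≡ 0; y = λ·(15 - 0) - 11 ≡ 11. → (0, 11)
6P: (0, 11) + (1, 12). λ = (12 - 11)/(1 - 0) ≡ 1/1 mod 19. 1⁻¹ ≡ 1 (mod 19), so λ ≡ 1.
  x = λ² - 0 - 1 = 1 - 1 ≡ 0; y = λ·(0 - 0) - 11 ≡ 8. → (0, 8)
7P: (0, 8) + (1, 12). λ = (12 - 8)/(1 - 0) ≡ 4/1 mod 19. 1⁻¹ ≡ 1 (mod 19) since 1·1 = 1 ≡ 1, so λ ≡ 4.
  x = λ² - 0 - 1 = 16 - 1 ≡ 15; y = λ·(0 - 15) - 8 ≡ 8. → (15, 8)
8P: (15, 8) + (1, 12). λ = (12 - 8)/(1 - 15) ≡ 4/5 mod 19. 5⁻¹ ≡ 4 (mod 19) since 5·4 = 20 ≡ 1, so λ ≡ 16.
  x = λ² - 15 - 1 = 256 - 16 ≡ 12; y = λ·(15 - 12) - 8 ≡ 2. → (12, 2)
9P: (12, 2) + (1, 12). λ = (12 - 2)/(1 - 12) ≡ 10/8 mod 19. 8⁻¹ ≡ 12 (mod 19) since 8·12 = 96 ≡ 1, so λ ≡ 6.
  x = λ² - 12 - 1 = 36 - 13 ≡ 4; y = λ·(12 - 4) - 2 ≡ 8. → (4, 8)
10P: (4, 8) + (1, 12). λ = (12 - 8)/(1 - 4) ≡ 4/16 mod 19. 16⁻¹ ≡ 6 (mod 19), so λ ≡ 5.
  x = λ² - 4 - 1 = 25 - 5 ≡ 1; y = λ·(4 - 1) - 8 ≡ 7. → (1, 7)
11P: (1, 7) + (1, 12): same x and y₁ ≡ -y₂, so the sum is ∞.
11P = ∞, so the order is 11.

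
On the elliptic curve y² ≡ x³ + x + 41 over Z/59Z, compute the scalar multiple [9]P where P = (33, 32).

(5, 42)

Repeated addition: build up to 9P.
2P: tangent at (33, 32): λ = (3·33² + 1)/(2·32) ≡ 23/5. 5⁻¹ ≡ 12 (mod 59), so λ ≡ 23·12 ≡ 40.
  x = λ² - 33 - 33 = 1600 - 66 ≡ 0; y = λ·(33 - 0) - 32 ≡ 49. → (0, 49)
3P: (0, 49) + (33, 32). λ = (32 - 49)/(33 - 0) ≡ 42/33 mod 59. 33⁻¹ ≡ 34 (mod 59), so λ ≡ 12.
  x = λ² - 0 - 33 = 144 - 33 ≡ 52; y = λ·(0 - 52) - 49 ≡ 35. → (52, 35)
4P: (52, 35) + (33, 32). λ = (32 - 35)/(33 - 52) ≡ 56/40 mod 59. 40⁻¹ ≡ 31 (mod 59) since 40·31 = 1240 ≡ 1, so λ ≡ 25.
  x = λ² - 52 - 33 = 625 - 85 ≡ 9; y = λ·(52 - 9) - 35 ≡ 37. → (9, 37)
5P: (9, 37) + (33, 32). λ = (32 - 37)/(33 - 9) ≡ 54/24 mod 59. 24⁻¹ ≡ 32 (mod 59), so λ ≡ 17.
  x = λ² - 9 - 33 = 289 - 42 ≡ 11; y = λ·(9 - 11) - 37 ≡ 47. → (11, 47)
6P: (11, 47) + (33, 32). λ = (32 - 47)/(33 - 11) ≡ 44/22 mod 59. 22⁻¹ ≡ 51 (mod 59), so λ ≡ 2.
  x = λ² - 11 - 33 = 4 - 44 ≡ 19; y = λ·(11 - 19) - 47 ≡ 55. → (19, 55)
7P: (19, 55) + (33, 32). λ = (32 - 55)/(33 - 19) ≡ 36/14 mod 59. 14⁻¹ ≡ 38 (mod 59), so λ ≡ 11.
  x = λ² - 19 - 33 = 121 - 52 ≡ 10; y = λ·(19 - 10) - 55 ≡ 44. → (10, 44)
8P: (10, 44) + (33, 32). λ = (32 - 44)/(33 - 10) ≡ 47/23 mod 59. 23⁻¹ ≡ 18 (mod 59), so λ ≡ 20.
  x = λ² - 10 - 33 = 400 - 43 ≡ 3; y = λ·(10 - 3) - 44 ≡ 37. → (3, 37)
9P: (3, 37) + (33, 32). λ = (32 - 37)/(33 - 3) ≡ 54/30 mod 59. 30⁻¹ ≡ 2 (mod 59) since 30·2 = 60 ≡ 1, so λ ≡ 49.
  x = λ² - 3 - 33 = 2401 - 36 ≡ 5; y = λ·(3 - 5) - 37 ≡ 42. → (5, 42)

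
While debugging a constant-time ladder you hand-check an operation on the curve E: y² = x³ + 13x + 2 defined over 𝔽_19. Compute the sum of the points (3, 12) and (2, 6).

(12, 10)

(3, 12) + (2, 6). λ = (6 - 12)/(2 - 3) ≡ 13/18 mod 19. 18⁻¹ ≡ 18 (mod 19), so λ ≡ 6.
  x = λ² - 3 - 2 = 36 - 5 ≡ 12; y = λ·(3 - 12) - 12 ≡ 10. → (12, 10)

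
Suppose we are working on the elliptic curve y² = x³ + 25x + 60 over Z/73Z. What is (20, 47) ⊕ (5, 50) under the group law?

(13, 10)

(20, 47) + (5, 50). λ = (50 - 47)/(5 - 20) ≡ 3/58 mod 73. 58⁻¹ ≡ 34 (mod 73) since 58·34 = 1972 ≡ 1, so λ ≡ 29.
  x = λ² - 20 - 5 = 841 - 25 ≡ 13; y = λ·(20 - 13) - 47 ≡ 10. → (13, 10)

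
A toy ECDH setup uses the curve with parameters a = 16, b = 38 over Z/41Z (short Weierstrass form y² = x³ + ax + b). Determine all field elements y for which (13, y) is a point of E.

x³ + 16x + 38 = 2443 ≡ 24 (mod 41).
24 is a non-residue mod 41; no y exists.

none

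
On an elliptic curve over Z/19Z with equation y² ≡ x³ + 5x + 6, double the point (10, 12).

tangent at (10, 12): λ = (3·10² + 5)/(2·12) ≡ 1/5. 5⁻¹ ≡ 4 (mod 19) since 5·4 = 20 ≡ 1, so λ ≡ 1·4 ≡ 4.
  x = λ² - 10 - 10 = 16 - 20 ≡ 15; y = λ·(10 - 15) - 12 ≡ 6. → (15, 6)

(15, 6)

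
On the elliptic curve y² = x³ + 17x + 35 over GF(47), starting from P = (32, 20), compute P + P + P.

Repeated addition: build up to 3P.
2P: tangent at (32, 20): λ = (3·32² + 17)/(2·20) ≡ 34/40. 40⁻¹ ≡ 20 (mod 47) since 40·20 = 800 ≡ 1, so λ ≡ 34·20 ≡ 22.
  x = λ² - 32 - 32 = 484 - 64 ≡ 44; y = λ·(32 - 44) - 20 ≡ 45. → (44, 45)
3P: (44, 45) + (32, 20). λ = (20 - 45)/(32 - 44) ≡ 22/35 mod 47. 35⁻¹ ≡ 43 (mod 47), so λ ≡ 6.
  x = λ² - 44 - 32 = 36 - 76 ≡ 7; y = λ·(44 - 7) - 45 ≡ 36. → (7, 36)

(7, 36)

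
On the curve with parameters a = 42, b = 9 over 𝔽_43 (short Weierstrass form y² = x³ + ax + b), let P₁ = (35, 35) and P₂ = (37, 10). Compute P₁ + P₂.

(35, 35) + (37, 10). λ = (10 - 35)/(37 - 35) ≡ 18/2 mod 43. 2⁻¹ ≡ 22 (mod 43) since 2·22 = 44 ≡ 1, so λ ≡ 9.
  x = λ² - 35 - 37 = 81 - 72 ≡ 9; y = λ·(35 - 9) - 35 ≡ 27. → (9, 27)

(9, 27)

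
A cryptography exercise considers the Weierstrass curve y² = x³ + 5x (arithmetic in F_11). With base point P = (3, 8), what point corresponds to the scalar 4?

Repeated addition: build up to 4P.
2P: tangent at (3, 8): λ = (3·3² + 5)/(2·8) ≡ 10/5. 5⁻¹ ≡ 9 (mod 11) since 5·9 = 45 ≡ 1, so λ ≡ 10·9 ≡ 2.
  x = λ² - 3 - 3 = 4 - 6 ≡ 9; y = λ·(3 - 9) - 8 ≡ 2. → (9, 2)
3P: (9, 2) + (3, 8). λ = (8 - 2)/(3 - 9) ≡ 6/5 mod 11. 5⁻¹ ≡ 9 (mod 11) since 5·9 = 45 ≡ 1, so λ ≡ 10.
  x = λ² - 9 - 3 = 100 - 12 ≡ 0; y = λ·(9 - 0) - 2 ≡ 0. → (0, 0)
4P: (0, 0) + (3, 8). λ = (8 - 0)/(3 - 0) ≡ 8/3 mod 11. 3⁻¹ ≡ 4 (mod 11) since 3·4 = 12 ≡ 1, so λ ≡ 10.
  x = λ² - 0 - 3 = 100 - 3 ≡ 9; y = λ·(0 - 9) - 0 ≡ 9. → (9, 9)

(9, 9)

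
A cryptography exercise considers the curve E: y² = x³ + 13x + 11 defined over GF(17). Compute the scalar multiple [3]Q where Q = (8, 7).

Repeated addition: build up to 3Q.
2Q: tangent at (8, 7): λ = (3·8² + 13)/(2·7) ≡ 1/14. 14⁻¹ ≡ 11 (mod 17), so λ ≡ 1·11 ≡ 11.
  x = λ² - 8 - 8 = 121 - 16 ≡ 3; y = λ·(8 - 3) - 7 ≡ 14. → (3, 14)
3Q: (3, 14) + (8, 7). λ = (7 - 14)/(8 - 3) ≡ 10/5 mod 17. 5⁻¹ ≡ 7 (mod 17), so λ ≡ 2.
  x = λ² - 3 - 8 = 4 - 11 ≡ 10; y = λ·(3 - 10) - 14 ≡ 6. → (10, 6)

(10, 6)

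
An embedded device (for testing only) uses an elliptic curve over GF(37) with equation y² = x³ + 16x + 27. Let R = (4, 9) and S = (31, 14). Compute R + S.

(4, 9) + (31, 14). λ = (14 - 9)/(31 - 4) ≡ 5/27 mod 37. 27⁻¹ ≡ 11 (mod 37) since 27·11 = 297 ≡ 1, so λ ≡ 18.
  x = λ² - 4 - 31 = 324 - 35 ≡ 30; y = λ·(4 - 30) - 9 ≡ 4. → (30, 4)

(30, 4)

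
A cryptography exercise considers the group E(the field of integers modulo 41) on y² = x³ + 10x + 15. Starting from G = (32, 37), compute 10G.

(38, 32)

Double-and-add on 10 = (1010)₂. Start with G = (32, 37) for the leading 1-bit.
double: tangent at (32, 37): λ = (3·32² + 10)/(2·37) ≡ 7/33. 33⁻¹ ≡ 5 (mod 41) since 33·5 = 165 ≡ 1, so λ ≡ 7·5 ≡ 35.
  x = λ² - 32 - 32 = 1225 - 64 ≡ 13; y = λ·(32 - 13) - 37 ≡ 13. → (13, 13)
double: tangent at (13, 13): λ = (3·13² + 10)/(2·13) ≡ 25/26. 26⁻¹ ≡ 30 (mod 41) since 26·30 = 780 ≡ 1, so λ ≡ 25·30 ≡ 12.
  x = λ² - 13 - 13 = 144 - 26 ≡ 36; y = λ·(13 - 36) - 13 ≡ 39. → (36, 39)
add G: (36, 39) + (32, 37). λ = (37 - 39)/(32 - 36) ≡ 39/37 mod 41. 37⁻¹ ≡ 10 (mod 41), so λ ≡ 21.
  x = λ² - 36 - 32 = 441 - 68 ≡ 4; y = λ·(36 - 4) - 39 ≡ 18. → (4, 18)
double: tangent at (4, 18): λ = (3·4² + 10)/(2·18) ≡ 17/36. 36⁻¹ ≡ 8 (mod 41), so λ ≡ 17·8 ≡ 13.
  x = λ² - 4 - 4 = 169 - 8 ≡ 38; y = λ·(4 - 38) - 18 ≡ 32. → (38, 32)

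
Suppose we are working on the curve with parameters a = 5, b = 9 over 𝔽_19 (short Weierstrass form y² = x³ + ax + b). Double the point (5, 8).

tangent at (5, 8): λ = (3·5² + 5)/(2·8) ≡ 4/16. 16⁻¹ ≡ 6 (mod 19) since 16·6 = 96 ≡ 1, so λ ≡ 4·6 ≡ 5.
  x = λ² - 5 - 5 = 25 - 10 ≡ 15; y = λ·(5 - 15) - 8 ≡ 18. → (15, 18)

(15, 18)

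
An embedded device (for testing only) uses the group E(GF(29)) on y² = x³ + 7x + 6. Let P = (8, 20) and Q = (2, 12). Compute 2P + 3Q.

(3, 5)

First 2P:
Repeated addition: build up to 2P.
2P: tangent at (8, 20): λ = (3·8² + 7)/(2·20) ≡ 25/11. 11⁻¹ ≡ 8 (mod 29) since 11·8 = 88 ≡ 1, so λ ≡ 25·8 ≡ 26.
  x = λ² - 8 - 8 = 676 - 16 ≡ 22; y = λ·(8 - 22) - 20 ≡ 22. → (22, 22)
2P = (22, 22).
Next 3Q:
Repeated addition: build up to 3Q.
2Q: tangent at (2, 12): λ = (3·2² + 7)/(2·12) ≡ 19/24. 24⁻¹ ≡ 23 (mod 29), so λ ≡ 19·23 ≡ 2.
  x = λ² - 2 - 2 = 4 - 4 ≡ 0; y = λ·(2 - 0) - 12 ≡ 21. → (0, 21)
3Q: (0, 21) + (2, 12). λ = (12 - 21)/(2 - 0) ≡ 20/2 mod 29. 2⁻¹ ≡ 15 (mod 29) since 2·15 = 30 ≡ 1, so λ ≡ 10.
  x = λ² - 0 - 2 = 100 - 2 ≡ 11; y = λ·(0 - 11) - 21 ≡ 14. → (11, 14)
3Q = (11, 14).
Finally 2P + 3Q:
(22, 22) + (11, 14). λ = (14 - 22)/(11 - 22) ≡ 21/18 mod 29. 18⁻¹ ≡ 21 (mod 29), so λ ≡ 6.
  x = λ² - 22 - 11 = 36 - 33 ≡ 3; y = λ·(22 - 3) - 22 ≡ 5. → (3, 5)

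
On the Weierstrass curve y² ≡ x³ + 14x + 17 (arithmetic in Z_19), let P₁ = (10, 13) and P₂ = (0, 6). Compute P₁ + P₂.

(15, 12)

(10, 13) + (0, 6). λ = (6 - 13)/(0 - 10) ≡ 12/9 mod 19. 9⁻¹ ≡ 17 (mod 19), so λ ≡ 14.
  x = λ² - 10 - 0 = 196 - 10 ≡ 15; y = λ·(10 - 15) - 13 ≡ 12. → (15, 12)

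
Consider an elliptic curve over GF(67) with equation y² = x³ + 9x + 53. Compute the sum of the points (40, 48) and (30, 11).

(6, 51)

(40, 48) + (30, 11). λ = (11 - 48)/(30 - 40) ≡ 30/57 mod 67. 57⁻¹ ≡ 20 (mod 67) since 57·20 = 1140 ≡ 1, so λ ≡ 64.
  x = λ² - 40 - 30 = 4096 - 70 ≡ 6; y = λ·(40 - 6) - 48 ≡ 51. → (6, 51)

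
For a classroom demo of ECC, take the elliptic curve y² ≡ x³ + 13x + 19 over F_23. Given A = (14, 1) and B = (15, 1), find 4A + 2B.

First 4A:
Double-and-add on 4 = (100)₂. Start with A = (14, 1) for the leading 1-bit.
double: tangent at (14, 1): λ = (3·14² + 13)/(2·1) ≡ 3/2. 2⁻¹ ≡ 12 (mod 23), so λ ≡ 3·12 ≡ 13.
  x = λ² - 14 - 14 = 169 - 28 ≡ 3; y = λ·(14 - 3) - 1 ≡ 4. → (3, 4)
double: tangent at (3, 4): λ = (3·3² + 13)/(2·4) ≡ 17/8. 8⁻¹ ≡ 3 (mod 23), so λ ≡ 17·3 ≡ 5.
  x = λ² - 3 - 3 = 25 - 6 ≡ 19; y = λ·(3 - 19) - 4 ≡ 8. → (19, 8)
4A = (19, 8).
Next 2B:
Repeated addition: build up to 2B.
2B: tangent at (15, 1): λ = (3·15² + 13)/(2·1) ≡ 21/2. 2⁻¹ ≡ 12 (mod 23) since 2·12 = 24 ≡ 1, so λ ≡ 21·12 ≡ 22.
  x = λ² - 15 - 15 = 484 - 30 ≡ 17; y = λ·(15 - 17) - 1 ≡ 1. → (17, 1)
2B = (17, 1).
Finally 4A + 2B:
(19, 8) + (17, 1). λ = (1 - 8)/(17 - 19) ≡ 16/21 mod 23. 21⁻¹ ≡ 11 (mod 23), so λ ≡ 15.
  x = λ² - 19 - 17 = 225 - 36 ≡ 5; y = λ·(19 - 5) - 8 ≡ 18. → (5, 18)

(5, 18)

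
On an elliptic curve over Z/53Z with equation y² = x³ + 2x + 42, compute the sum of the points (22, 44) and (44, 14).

(22, 44) + (44, 14). λ = (14 - 44)/(44 - 22) ≡ 23/22 mod 53. 22⁻¹ ≡ 41 (mod 53), so λ ≡ 42.
  x = λ² - 22 - 44 = 1764 - 66 ≡ 2; y = λ·(22 - 2) - 44 ≡ 1. → (2, 1)

(2, 1)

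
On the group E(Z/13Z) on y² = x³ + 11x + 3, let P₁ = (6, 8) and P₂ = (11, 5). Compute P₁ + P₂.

(6, 8) + (11, 5). λ = (5 - 8)/(11 - 6) ≡ 10/5 mod 13. 5⁻¹ ≡ 8 (mod 13), so λ ≡ 2.
  x = λ² - 6 - 11 = 4 - 17 ≡ 0; y = λ·(6 - 0) - 8 ≡ 4. → (0, 4)

(0, 4)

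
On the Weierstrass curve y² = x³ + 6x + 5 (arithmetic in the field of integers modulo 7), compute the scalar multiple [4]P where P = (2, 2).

(3, 6)

Repeated addition: build up to 4P.
2P: tangent at (2, 2): λ = (3·2² + 6)/(2·2) ≡ 4/4. 4⁻¹ ≡ 2 (mod 7), so λ ≡ 4·2 ≡ 1.
  x = λ² - 2 - 2 = 1 - 4 ≡ 4; y = λ·(2 - 4) - 2 ≡ 3. → (4, 3)
3P: (4, 3) + (2, 2). λ = (2 - 3)/(2 - 4) ≡ 6/5 mod 7. 5⁻¹ ≡ 3 (mod 7), so λ ≡ 4.
  x = λ² - 4 - 2 = 16 - 6 ≡ 3; y = λ·(4 - 3) - 3 ≡ 1. → (3, 1)
4P: (3, 1) + (2, 2). λ = (2 - 1)/(2 - 3) ≡ 1/6 mod 7. 6⁻¹ ≡ 6 (mod 7), so λ ≡ 6.
  x = λ² - 3 - 2 = 36 - 5 ≡ 3; y = λ·(3 - 3) - 1 ≡ 6. → (3, 6)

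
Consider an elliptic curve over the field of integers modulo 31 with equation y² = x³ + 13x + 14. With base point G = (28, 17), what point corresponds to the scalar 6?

(18, 29)

Repeated addition: build up to 6G.
2G: tangent at (28, 17): λ = (3·28² + 13)/(2·17) ≡ 9/3. 3⁻¹ ≡ 21 (mod 31), so λ ≡ 9·21 ≡ 3.
  x = λ² - 28 - 28 = 9 - 56 ≡ 15; y = λ·(28 - 15) - 17 ≡ 22. → (15, 22)
3G: (15, 22) + (28, 17). λ = (17 - 22)/(28 - 15) ≡ 26/13 mod 31. 13⁻¹ ≡ 12 (mod 31), so λ ≡ 2.
  x = λ² - 15 - 28 = 4 - 43 ≡ 23; y = λ·(15 - 23) - 22 ≡ 24. → (23, 24)
4G: (23, 24) + (28, 17). λ = (17 - 24)/(28 - 23) ≡ 24/5 mod 31. 5⁻¹ ≡ 25 (mod 31), so λ ≡ 11.
  x = λ² - 23 - 28 = 121 - 51 ≡ 8; y = λ·(23 - 8) - 24 ≡ 17. → (8, 17)
5G: (8, 17) + (28, 17). λ = (17 - 17)/(28 - 8) ≡ 0/20 mod 31. 20⁻¹ ≡ 14 (mod 31), so λ ≡ 0.
  x = λ² - 8 - 28 = 0 - 36 ≡ 26; y = λ·(8 - 26) - 17 ≡ 14. → (26, 14)
6G: (26, 14) + (28, 17). λ = (17 - 14)/(28 - 26) ≡ 3/2 mod 31. 2⁻¹ ≡ 16 (mod 31), so λ ≡ 17.
  x = λ² - 26 - 28 = 289 - 54 ≡ 18; y = λ·(26 - 18) - 14 ≡ 29. → (18, 29)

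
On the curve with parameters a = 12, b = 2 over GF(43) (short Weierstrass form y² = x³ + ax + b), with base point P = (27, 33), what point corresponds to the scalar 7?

(24, 15)

Repeated addition: build up to 7P.
2P: tangent at (27, 33): λ = (3·27² + 12)/(2·33) ≡ 6/23. 23⁻¹ ≡ 15 (mod 43) since 23·15 = 345 ≡ 1, so λ ≡ 6·15 ≡ 4.
  x = λ² - 27 - 27 = 16 - 54 ≡ 5; y = λ·(27 - 5) - 33 ≡ 12. → (5, 12)
3P: (5, 12) + (27, 33). λ = (33 - 12)/(27 - 5) ≡ 21/22 mod 43. 22⁻¹ ≡ 2 (mod 43), so λ ≡ 42.
  x = λ² - 5 - 27 = 1764 - 32 ≡ 12; y = λ·(5 - 12) - 12 ≡ 38. → (12, 38)
4P: (12, 38) + (27, 33). λ = (33 - 38)/(27 - 12) ≡ 38/15 mod 43. 15⁻¹ ≡ 23 (mod 43), so λ ≡ 14.
  x = λ² - 12 - 27 = 196 - 39 ≡ 28; y = λ·(12 - 28) - 38 ≡ 39. → (28, 39)
5P: (28, 39) + (27, 33). λ = (33 - 39)/(27 - 28) ≡ 37/42 mod 43. 42⁻¹ ≡ 42 (mod 43) since 42·42 = 1764 ≡ 1, so λ ≡ 6.
  x = λ² - 28 - 27 = 36 - 55 ≡ 24; y = λ·(28 - 24) - 39 ≡ 28. → (24, 28)
6P: (24, 28) + (27, 33). λ = (33 - 28)/(27 - 24) ≡ 5/3 mod 43. 3⁻¹ ≡ 29 (mod 43) since 3·29 = 87 ≡ 1, so λ ≡ 16.
  x = λ² - 24 - 27 = 256 - 51 ≡ 33; y = λ·(24 - 33) - 28 ≡ 0. → (33, 0)
7P: (33, 0) + (27, 33). λ = (33 - 0)/(27 - 33) ≡ 33/37 mod 43. 37⁻¹ ≡ 7 (mod 43) since 37·7 = 259 ≡ 1, so λ ≡ 16.
  x = λ² - 33 - 27 = 256 - 60 ≡ 24; y = λ·(33 - 24) - 0 ≡ 15. → (24, 15)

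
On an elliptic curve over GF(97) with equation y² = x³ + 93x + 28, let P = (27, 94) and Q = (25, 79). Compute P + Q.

(77, 16)

(27, 94) + (25, 79). λ = (79 - 94)/(25 - 27) ≡ 82/95 mod 97. 95⁻¹ ≡ 48 (mod 97), so λ ≡ 56.
  x = λ² - 27 - 25 = 3136 - 52 ≡ 77; y = λ·(27 - 77) - 94 ≡ 16. → (77, 16)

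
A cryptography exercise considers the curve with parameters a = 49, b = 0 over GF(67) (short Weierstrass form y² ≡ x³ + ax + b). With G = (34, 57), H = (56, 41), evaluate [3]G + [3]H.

First 3G:
Repeated addition: build up to 3G.
2G: tangent at (34, 57): λ = (3·34² + 49)/(2·57) ≡ 33/47. 47⁻¹ ≡ 10 (mod 67) since 47·10 = 470 ≡ 1, so λ ≡ 33·10 ≡ 62.
  x = λ² - 34 - 34 = 3844 - 68 ≡ 24; y = λ·(34 - 24) - 57 ≡ 27. → (24, 27)
3G: (24, 27) + (34, 57). λ = (57 - 27)/(34 - 24) ≡ 30/10 mod 67. 10⁻¹ ≡ 47 (mod 67), so λ ≡ 3.
  x = λ² - 24 - 34 = 9 - 58 ≡ 18; y = λ·(24 - 18) - 27 ≡ 58. → (18, 58)
3G = (18, 58).
Next 3H:
Repeated addition: build up to 3H.
2H: tangent at (56, 41): λ = (3·56² + 49)/(2·41) ≡ 10/15. 15⁻¹ ≡ 9 (mod 67), so λ ≡ 10·9 ≡ 23.
  x = λ² - 56 - 56 = 529 - 112 ≡ 15; y = λ·(56 - 15) - 41 ≡ 31. → (15, 31)
3H: (15, 31) + (56, 41). λ = (41 - 31)/(56 - 15) ≡ 10/41 mod 67. 41⁻¹ ≡ 18 (mod 67), so λ ≡ 46.
  x = λ² - 15 - 56 = 2116 - 71 ≡ 35; y = λ·(15 - 35) - 31 ≡ 54. → (35, 54)
3H = (35, 54).
Finally 3G + 3H:
(18, 58) + (35, 54). λ = (54 - 58)/(35 - 18) ≡ 63/17 mod 67. 17⁻¹ ≡ 4 (mod 67) since 17·4 = 68 ≡ 1, so λ ≡ 51.
  x = λ² - 18 - 35 = 2601 - 53 ≡ 2; y = λ·(18 - 2) - 58 ≡ 21. → (2, 21)

(2, 21)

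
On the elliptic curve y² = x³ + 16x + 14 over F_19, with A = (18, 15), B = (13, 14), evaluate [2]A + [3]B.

(2, 4)

First 2A:
Repeated addition: build up to 2A.
2A: tangent at (18, 15): λ = (3·18² + 16)/(2·15) ≡ 0/11. 11⁻¹ ≡ 7 (mod 19) since 11·7 = 77 ≡ 1, so λ ≡ 0·7 ≡ 0.
  x = λ² - 18 - 18 = 0 - 36 ≡ 2; y = λ·(18 - 2) - 15 ≡ 4. → (2, 4)
2A = (2, 4).
Next 3B:
Repeated addition: build up to 3B.
2B: tangent at (13, 14): λ = (3·13² + 16)/(2·14) ≡ 10/9. 9⁻¹ ≡ 17 (mod 19) since 9·17 = 153 ≡ 1, so λ ≡ 10·17 ≡ 18.
  x = λ² - 13 - 13 = 324 - 26 ≡ 13; y = λ·(13 - 13) - 14 ≡ 5. → (13, 5)
3B: (13, 5) + (13, 14): same x and y₁ ≡ -y₂, so the sum is ∞.
3B = ∞.
Finally 2A + 3B:
(2, 4) + ∞ = (2, 4) (identity).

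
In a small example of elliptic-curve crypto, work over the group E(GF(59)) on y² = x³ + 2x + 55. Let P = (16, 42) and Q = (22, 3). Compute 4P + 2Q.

(17, 39)

First 4P:
Repeated addition: build up to 4P.
2P: tangent at (16, 42): λ = (3·16² + 2)/(2·42) ≡ 3/25. 25⁻¹ ≡ 26 (mod 59) since 25·26 = 650 ≡ 1, so λ ≡ 3·26 ≡ 19.
  x = λ² - 16 - 16 = 361 - 32 ≡ 34; y = λ·(16 - 34) - 42 ≡ 29. → (34, 29)
3P: (34, 29) + (16, 42). λ = (42 - 29)/(16 - 34) ≡ 13/41 mod 59. 41⁻¹ ≡ 36 (mod 59), so λ ≡ 55.
  x = λ² - 34 - 16 = 3025 - 50 ≡ 25; y = λ·(34 - 25) - 29 ≡ 53. → (25, 53)
4P: (25, 53) + (16, 42). λ = (42 - 53)/(16 - 25) ≡ 48/50 mod 59. 50⁻¹ ≡ 13 (mod 59), so λ ≡ 34.
  x = λ² - 25 - 16 = 1156 - 41 ≡ 53; y = λ·(25 - 53) - 53 ≡ 57. → (53, 57)
4P = (53, 57).
Next 2Q:
Repeated addition: build up to 2Q.
2Q: tangent at (22, 3): λ = (3·22² + 2)/(2·3) ≡ 38/6. 6⁻¹ ≡ 10 (mod 59) since 6·10 = 60 ≡ 1, so λ ≡ 38·10 ≡ 26.
  x = λ² - 22 - 22 = 676 - 44 ≡ 42; y = λ·(22 - 42) - 3 ≡ 8. → (42, 8)
2Q = (42, 8).
Finally 4P + 2Q:
(53, 57) + (42, 8). λ = (8 - 57)/(42 - 53) ≡ 10/48 mod 59. 48⁻¹ ≡ 16 (mod 59), so λ ≡ 42.
  x = λ² - 53 - 42 = 1764 - 95 ≡ 17; y = λ·(53 - 17) - 57 ≡ 39. → (17, 39)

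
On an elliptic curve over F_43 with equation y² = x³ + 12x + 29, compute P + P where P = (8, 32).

tangent at (8, 32): λ = (3·8² + 12)/(2·32) ≡ 32/21. 21⁻¹ ≡ 41 (mod 43), so λ ≡ 32·41 ≡ 22.
  x = λ² - 8 - 8 = 484 - 16 ≡ 38; y = λ·(8 - 38) - 32 ≡ 39. → (38, 39)

(38, 39)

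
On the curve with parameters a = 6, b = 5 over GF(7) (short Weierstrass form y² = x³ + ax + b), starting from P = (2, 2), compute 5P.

Double-and-add on 5 = (101)₂. Start with P = (2, 2) for the leading 1-bit.
double: tangent at (2, 2): λ = (3·2² + 6)/(2·2) ≡ 4/4. 4⁻¹ ≡ 2 (mod 7), so λ ≡ 4·2 ≡ 1.
  x = λ² - 2 - 2 = 1 - 4 ≡ 4; y = λ·(2 - 4) - 2 ≡ 3. → (4, 3)
double: tangent at (4, 3): λ = (3·4² + 6)/(2·3) ≡ 5/6. 6⁻¹ ≡ 6 (mod 7), so λ ≡ 5·6 ≡ 2.
  x = λ² - 4 - 4 = 4 - 8 ≡ 3; y = λ·(4 - 3) - 3 ≡ 6. → (3, 6)
add P: (3, 6) + (2, 2). λ = (2 - 6)/(2 - 3) ≡ 3/6 mod 7. 6⁻¹ ≡ 6 (mod 7), so λ ≡ 4.
  x = λ² - 3 - 2 = 16 - 5 ≡ 4; y = λ·(3 - 4) - 6 ≡ 4. → (4, 4)

(4, 4)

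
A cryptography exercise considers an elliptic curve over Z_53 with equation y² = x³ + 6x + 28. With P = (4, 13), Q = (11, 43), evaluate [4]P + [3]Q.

(25, 50)

First 4P:
Double-and-add on 4 = (100)₂. Start with P = (4, 13) for the leading 1-bit.
double: tangent at (4, 13): λ = (3·4² + 6)/(2·13) ≡ 1/26. 26⁻¹ ≡ 51 (mod 53), so λ ≡ 1·51 ≡ 51.
  x = λ² - 4 - 4 = 2601 - 8 ≡ 49; y = λ·(4 - 49) - 13 ≡ 24. → (49, 24)
double: tangent at (49, 24): λ = (3·49² + 6)/(2·24) ≡ 1/48. 48⁻¹ ≡ 21 (mod 53) since 48·21 = 1008 ≡ 1, so λ ≡ 1·21 ≡ 21.
  x = λ² - 49 - 49 = 441 - 98 ≡ 25; y = λ·(49 - 25) - 24 ≡ 3. → (25, 3)
4P = (25, 3).
Next 3Q:
Repeated addition: build up to 3Q.
2Q: tangent at (11, 43): λ = (3·11² + 6)/(2·43) ≡ 51/33. 33⁻¹ ≡ 45 (mod 53) since 33·45 = 1485 ≡ 1, so λ ≡ 51·45 ≡ 16.
  x = λ² - 11 - 11 = 256 - 22 ≡ 22; y = λ·(11 - 22) - 43 ≡ 46. → (22, 46)
3Q: (22, 46) + (11, 43). λ = (43 - 46)/(11 - 22) ≡ 50/42 mod 53. 42⁻¹ ≡ 24 (mod 53), so λ ≡ 34.
  x = λ² - 22 - 11 = 1156 - 33 ≡ 10; y = λ·(22 - 10) - 46 ≡ 44. → (10, 44)
3Q = (10, 44).
Finally 4P + 3Q:
(25, 3) + (10, 44). λ = (44 - 3)/(10 - 25) ≡ 41/38 mod 53. 38⁻¹ ≡ 7 (mod 53) since 38·7 = 266 ≡ 1, so λ ≡ 22.
  x = λ² - 25 - 10 = 484 - 35 ≡ 25; y = λ·(25 - 25) - 3 ≡ 50. → (25, 50)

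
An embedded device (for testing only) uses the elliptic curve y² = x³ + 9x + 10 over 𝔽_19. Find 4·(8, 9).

Write Q = (8, 9).
Repeated addition: build up to 4Q.
2Q: tangent at (8, 9): λ = (3·8² + 9)/(2·9) ≡ 11/18. 18⁻¹ ≡ 18 (mod 19), so λ ≡ 11·18 ≡ 8.
  x = λ² - 8 - 8 = 64 - 16 ≡ 10; y = λ·(8 - 10) - 9 ≡ 13. → (10, 13)
3Q: (10, 13) + (8, 9). λ = (9 - 13)/(8 - 10) ≡ 15/17 mod 19. 17⁻¹ ≡ 9 (mod 19), so λ ≡ 2.
  x = λ² - 10 - 8 = 4 - 18 ≡ 5; y = λ·(10 - 5) - 13 ≡ 16. → (5, 16)
4Q: (5, 16) + (8, 9). λ = (9 - 16)/(8 - 5) ≡ 12/3 mod 19. 3⁻¹ ≡ 13 (mod 19), so λ ≡ 4.
  x = λ² - 5 - 8 = 16 - 13 ≡ 3; y = λ·(5 - 3) - 16 ≡ 11. → (3, 11)

(3, 11)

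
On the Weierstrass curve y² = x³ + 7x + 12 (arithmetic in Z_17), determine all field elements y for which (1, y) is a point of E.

x³ + 7x + 12 = 20 ≡ 3 (mod 17).
3 is a non-residue mod 17; no y exists.

none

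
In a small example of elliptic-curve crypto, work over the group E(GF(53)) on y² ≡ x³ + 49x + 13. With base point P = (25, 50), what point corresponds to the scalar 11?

(25, 50)

Double-and-add on 11 = (1011)₂. Start with P = (25, 50) for the leading 1-bit.
double: tangent at (25, 50): λ = (3·25² + 49)/(2·50) ≡ 16/47. 47⁻¹ ≡ 44 (mod 53), so λ ≡ 16·44 ≡ 15.
  x = λ² - 25 - 25 = 225 - 50 ≡ 16; y = λ·(25 - 16) - 50 ≡ 32. → (16, 32)
double: tangent at (16, 32): λ = (3·16² + 49)/(2·32) ≡ 22/11. 11⁻¹ ≡ 29 (mod 53) since 11·29 = 319 ≡ 1, so λ ≡ 22·29 ≡ 2.
  x = λ² - 16 - 16 = 4 - 32 ≡ 25; y = λ·(16 - 25) - 32 ≡ 3. → (25, 3)
add P: (25, 3) + (25, 50): same x and y₁ ≡ -y₂, so the sum is O.
double: O + O = O (identity).
add P: O + (25, 50) = (25, 50) (identity).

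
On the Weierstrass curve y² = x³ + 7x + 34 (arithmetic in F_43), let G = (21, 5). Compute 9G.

Repeated addition: build up to 9G.
2G: tangent at (21, 5): λ = (3·21² + 7)/(2·5) ≡ 40/10. 10⁻¹ ≡ 13 (mod 43), so λ ≡ 40·13 ≡ 4.
  x = λ² - 21 - 21 = 16 - 42 ≡ 17; y = λ·(21 - 17) - 5 ≡ 11. → (17, 11)
3G: (17, 11) + (21, 5). λ = (5 - 11)/(21 - 17) ≡ 37/4 mod 43. 4⁻¹ ≡ 11 (mod 43), so λ ≡ 20.
  x = λ² - 17 - 21 = 400 - 38 ≡ 18; y = λ·(17 - 18) - 11 ≡ 12. → (18, 12)
4G: (18, 12) + (21, 5). λ = (5 - 12)/(21 - 18) ≡ 36/3 mod 43. 3⁻¹ ≡ 29 (mod 43), so λ ≡ 12.
  x = λ² - 18 - 21 = 144 - 39 ≡ 19; y = λ·(18 - 19) - 12 ≡ 19. → (19, 19)
5G: (19, 19) + (21, 5). λ = (5 - 19)/(21 - 19) ≡ 29/2 mod 43. 2⁻¹ ≡ 22 (mod 43) since 2·22 = 44 ≡ 1, so λ ≡ 36.
  x = λ² - 19 - 21 = 1296 - 40 ≡ 9; y = λ·(19 - 9) - 19 ≡ 40. → (9, 40)
6G: (9, 40) + (21, 5). λ = (5 - 40)/(21 - 9) ≡ 8/12 mod 43. 12⁻¹ ≡ 18 (mod 43), so λ ≡ 15.
  x = λ² - 9 - 21 = 225 - 30 ≡ 23; y = λ·(9 - 23) - 40 ≡ 8. → (23, 8)
7G: (23, 8) + (21, 5). λ = (5 - 8)/(21 - 23) ≡ 40/41 mod 43. 41⁻¹ ≡ 21 (mod 43) since 41·21 = 861 ≡ 1, so λ ≡ 23.
  x = λ² - 23 - 21 = 529 - 44 ≡ 12; y = λ·(23 - 12) - 8 ≡ 30. → (12, 30)
8G: (12, 30) + (21, 5). λ = (5 - 30)/(21 - 12) ≡ 18/9 mod 43. 9⁻¹ ≡ 24 (mod 43), so λ ≡ 2.
  x = λ² - 12 - 21 = 4 - 33 ≡ 14; y = λ·(12 - 14) - 30 ≡ 9. → (14, 9)
9G: (14, 9) + (21, 5). λ = (5 - 9)/(21 - 14) ≡ 39/7 mod 43. 7⁻¹ ≡ 37 (mod 43), so λ ≡ 24.
  x = λ² - 14 - 21 = 576 - 35 ≡ 25; y = λ·(14 - 25) - 9 ≡ 28. → (25, 28)

(25, 28)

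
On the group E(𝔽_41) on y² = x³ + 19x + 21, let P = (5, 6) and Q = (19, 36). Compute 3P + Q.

First 3P:
Repeated addition: build up to 3P.
2P: tangent at (5, 6): λ = (3·5² + 19)/(2·6) ≡ 12/12. 12⁻¹ ≡ 24 (mod 41), so λ ≡ 12·24 ≡ 1.
  x = λ² - 5 - 5 = 1 - 10 ≡ 32; y = λ·(5 - 32) - 6 ≡ 8. → (32, 8)
3P: (32, 8) + (5, 6). λ = (6 - 8)/(5 - 32) ≡ 39/14 mod 41. 14⁻¹ ≡ 3 (mod 41), so λ ≡ 35.
  x = λ² - 32 - 5 = 1225 - 37 ≡ 40; y = λ·(32 - 40) - 8 ≡ 40. → (40, 40)
3P = (40, 40).
Finally 3P + Q:
(40, 40) + (19, 36). λ = (36 - 40)/(19 - 40) ≡ 37/20 mod 41. 20⁻¹ ≡ 39 (mod 41), so λ ≡ 8.
  x = λ² - 40 - 19 = 64 - 59 ≡ 5; y = λ·(40 - 5) - 40 ≡ 35. → (5, 35)

(5, 35)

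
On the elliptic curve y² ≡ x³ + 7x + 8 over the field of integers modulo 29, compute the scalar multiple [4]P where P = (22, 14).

Double-and-add on 4 = (100)₂. Start with P = (22, 14) for the leading 1-bit.
double: tangent at (22, 14): λ = (3·22² + 7)/(2·14) ≡ 9/28. 28⁻¹ ≡ 28 (mod 29), so λ ≡ 9·28 ≡ 20.
  x = λ² - 22 - 22 = 400 - 44 ≡ 8; y = λ·(22 - 8) - 14 ≡ 5. → (8, 5)
double: tangent at (8, 5): λ = (3·8² + 7)/(2·5) ≡ 25/10. 10⁻¹ ≡ 3 (mod 29), so λ ≡ 25·3 ≡ 17.
  x = λ² - 8 - 8 = 289 - 16 ≡ 12; y = λ·(8 - 12) - 5 ≡ 14. → (12, 14)

(12, 14)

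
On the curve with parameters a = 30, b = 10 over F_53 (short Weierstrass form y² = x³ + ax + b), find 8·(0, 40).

(20, 36)

Write P = (0, 40).
Repeated addition: build up to 8P.
2P: tangent at (0, 40): λ = (3·0² + 30)/(2·40) ≡ 30/27. 27⁻¹ ≡ 2 (mod 53) since 27·2 = 54 ≡ 1, so λ ≡ 30·2 ≡ 7.
  x = λ² - 0 - 0 = 49 - 0 ≡ 49; y = λ·(0 - 49) - 40 ≡ 41. → (49, 41)
3P: (49, 41) + (0, 40). λ = (40 - 41)/(0 - 49) ≡ 52/4 mod 53. 4⁻¹ ≡ 40 (mod 53), so λ ≡ 13.
  x = λ² - 49 - 0 = 169 - 49 ≡ 14; y = λ·(49 - 14) - 41 ≡ 43. → (14, 43)
4P: (14, 43) + (0, 40). λ = (40 - 43)/(0 - 14) ≡ 50/39 mod 53. 39⁻¹ ≡ 34 (mod 53) since 39·34 = 1326 ≡ 1, so λ ≡ 4.
  x = λ² - 14 - 0 = 16 - 14 ≡ 2; y = λ·(14 - 2) - 43 ≡ 5. → (2, 5)
5P: (2, 5) + (0, 40). λ = (40 - 5)/(0 - 2) ≡ 35/51 mod 53. 51⁻¹ ≡ 26 (mod 53), so λ ≡ 9.
  x = λ² - 2 - 0 = 81 - 2 ≡ 26; y = λ·(2 - 26) - 5 ≡ 44. → (26, 44)
6P: (26, 44) + (0, 40). λ = (40 - 44)/(0 - 26) ≡ 49/27 mod 53. 27⁻¹ ≡ 2 (mod 53) since 27·2 = 54 ≡ 1, so λ ≡ 45.
  x = λ² - 26 - 0 = 2025 - 26 ≡ 38; y = λ·(26 - 38) - 44 ≡ 52. → (38, 52)
7P: (38, 52) + (0, 40). λ = (40 - 52)/(0 - 38) ≡ 41/15 mod 53. 15⁻¹ ≡ 46 (mod 53), so λ ≡ 31.
  x = λ² - 38 - 0 = 961 - 38 ≡ 22; y = λ·(38 - 22) - 52 ≡ 20. → (22, 20)
8P: (22, 20) + (0, 40). λ = (40 - 20)/(0 - 22) ≡ 20/31 mod 53. 31⁻¹ ≡ 12 (mod 53), so λ ≡ 28.
  x = λ² - 22 - 0 = 784 - 22 ≡ 20; y = λ·(22 - 20) - 20 ≡ 36. → (20, 36)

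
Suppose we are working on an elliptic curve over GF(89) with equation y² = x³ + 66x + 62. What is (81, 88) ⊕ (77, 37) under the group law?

(81, 88) + (77, 37). λ = (37 - 88)/(77 - 81) ≡ 38/85 mod 89. 85⁻¹ ≡ 22 (mod 89), so λ ≡ 35.
  x = λ² - 81 - 77 = 1225 - 158 ≡ 88; y = λ·(81 - 88) - 88 ≡ 23. → (88, 23)

(88, 23)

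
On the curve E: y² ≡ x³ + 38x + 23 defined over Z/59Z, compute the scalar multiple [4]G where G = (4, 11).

Repeated addition: build up to 4G.
2G: tangent at (4, 11): λ = (3·4² + 38)/(2·11) ≡ 27/22. 22⁻¹ ≡ 51 (mod 59) since 22·51 = 1122 ≡ 1, so λ ≡ 27·51 ≡ 20.
  x = λ² - 4 - 4 = 400 - 8 ≡ 38; y = λ·(4 - 38) - 11 ≡ 17. → (38, 17)
3G: (38, 17) + (4, 11). λ = (11 - 17)/(4 - 38) ≡ 53/25 mod 59. 25⁻¹ ≡ 26 (mod 59) since 25·26 = 650 ≡ 1, so λ ≡ 21.
  x = λ² - 38 - 4 = 441 - 42 ≡ 45; y = λ·(38 - 45) - 17 ≡ 13. → (45, 13)
4G: (45, 13) + (4, 11). λ = (11 - 13)/(4 - 45) ≡ 57/18 mod 59. 18⁻¹ ≡ 23 (mod 59), so λ ≡ 13.
  x = λ² - 45 - 4 = 169 - 49 ≡ 2; y = λ·(45 - 2) - 13 ≡ 15. → (2, 15)

(2, 15)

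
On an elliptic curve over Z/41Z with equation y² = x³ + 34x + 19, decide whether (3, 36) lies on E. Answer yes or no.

y² = 36² ≡ 25; x³ + 34x + 19 = 148 ≡ 25 (mod 41). 25 = 25.

yes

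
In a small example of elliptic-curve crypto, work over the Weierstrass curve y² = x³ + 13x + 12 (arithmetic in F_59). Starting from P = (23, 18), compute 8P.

Double-and-add on 8 = (1000)₂. Start with P = (23, 18) for the leading 1-bit.
double: tangent at (23, 18): λ = (3·23² + 13)/(2·18) ≡ 7/36. 36⁻¹ ≡ 41 (mod 59), so λ ≡ 7·41 ≡ 51.
  x = λ² - 23 - 23 = 2601 - 46 ≡ 18; y = λ·(23 - 18) - 18 ≡ 1. → (18, 1)
double: tangent at (18, 1): λ = (3·18² + 13)/(2·1) ≡ 41/2. 2⁻¹ ≡ 30 (mod 59) since 2·30 = 60 ≡ 1, so λ ≡ 41·30 ≡ 50.
  x = λ² - 18 - 18 = 2500 - 36 ≡ 45; y = λ·(18 - 45) - 1 ≡ 6. → (45, 6)
double: tangent at (45, 6): λ = (3·45² + 13)/(2·6) ≡ 11/12. 12⁻¹ ≡ 5 (mod 59) since 12·5 = 60 ≡ 1, so λ ≡ 11·5 ≡ 55.
  x = λ² - 45 - 45 = 3025 - 90 ≡ 44; y = λ·(45 - 44) - 6 ≡ 49. → (44, 49)

(44, 49)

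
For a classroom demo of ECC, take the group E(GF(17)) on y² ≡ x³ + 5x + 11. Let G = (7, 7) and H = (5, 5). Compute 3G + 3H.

First 3G:
Repeated addition: build up to 3G.
2G: tangent at (7, 7): λ = (3·7² + 5)/(2·7) ≡ 16/14. 14⁻¹ ≡ 11 (mod 17) since 14·11 = 154 ≡ 1, so λ ≡ 16·11 ≡ 6.
  x = λ² - 7 - 7 = 36 - 14 ≡ 5; y = λ·(7 - 5) - 7 ≡ 5. → (5, 5)
3G: (5, 5) + (7, 7). λ = (7 - 5)/(7 - 5) ≡ 2/2 mod 17. 2⁻¹ ≡ 9 (mod 17) since 2·9 = 18 ≡ 1, so λ ≡ 1.
  x = λ² - 5 - 7 = 1 - 12 ≡ 6; y = λ·(5 - 6) - 5 ≡ 11. → (6, 11)
3G = (6, 11).
Next 3H:
Repeated addition: build up to 3H.
2H: tangent at (5, 5): λ = (3·5² + 5)/(2·5) ≡ 12/10. 10⁻¹ ≡ 12 (mod 17), so λ ≡ 12·12 ≡ 8.
  x = λ² - 5 - 5 = 64 - 10 ≡ 3; y = λ·(5 - 3) - 5 ≡ 11. → (3, 11)
3H: (3, 11) + (5, 5). λ = (5 - 11)/(5 - 3) ≡ 11/2 mod 17. 2⁻¹ ≡ 9 (mod 17), so λ ≡ 14.
  x = λ² - 3 - 5 = 196 - 8 ≡ 1; y = λ·(3 - 1) - 11 ≡ 0. → (1, 0)
3H = (1, 0).
Finally 3G + 3H:
(6, 11) + (1, 0). λ = (0 - 11)/(1 - 6) ≡ 6/12 mod 17. 12⁻¹ ≡ 10 (mod 17), so λ ≡ 9.
  x = λ² - 6 - 1 = 81 - 7 ≡ 6; y = λ·(6 - 6) - 11 ≡ 6. → (6, 6)

(6, 6)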